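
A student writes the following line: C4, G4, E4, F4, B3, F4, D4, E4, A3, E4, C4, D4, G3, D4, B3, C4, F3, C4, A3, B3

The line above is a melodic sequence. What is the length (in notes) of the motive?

Try groups of 4 (5 cells in 20 notes):
C4 G4 E4 F4 | B3 F4 D4 E4 | A3 E4 C4 D4 | G3 D4 B3 C4 | F3 C4 A3 B3
That's a consistent down a 2nd shift per cell, and no other grouping gives one.

4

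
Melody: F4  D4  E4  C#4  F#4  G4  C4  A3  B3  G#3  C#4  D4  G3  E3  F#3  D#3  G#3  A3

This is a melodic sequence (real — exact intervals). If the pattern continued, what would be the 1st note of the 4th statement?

With 6-note cells, note 1 of each statement runs F4, C4, G3.
Each moves down a 4th; the next is D3.

D3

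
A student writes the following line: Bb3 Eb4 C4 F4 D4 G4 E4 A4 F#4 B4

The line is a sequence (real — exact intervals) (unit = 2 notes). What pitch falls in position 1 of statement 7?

A#4

Grouping in 2s, the 1st note of each cell is Bb3, C4, D4, E4, F#4.
Extending up a 2nd: G#4 → A#4.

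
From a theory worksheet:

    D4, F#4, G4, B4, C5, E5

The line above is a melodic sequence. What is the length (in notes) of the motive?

6 notes total. Splitting into 3 groups of 2:
D4 F#4 | G4 B4 | C5 E5
Every group is a transposition up a 4th of the one before; no shorter unit works.

2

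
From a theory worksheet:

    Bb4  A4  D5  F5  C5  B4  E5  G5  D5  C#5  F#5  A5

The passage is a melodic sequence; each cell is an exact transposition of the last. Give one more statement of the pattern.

E5 D#5 G#5 B5

Unit = 4 notes; the statements start on Bb4, C5, D5, moving up a 2nd each time.
So cell 4 is E5 D#5 G#5 B5.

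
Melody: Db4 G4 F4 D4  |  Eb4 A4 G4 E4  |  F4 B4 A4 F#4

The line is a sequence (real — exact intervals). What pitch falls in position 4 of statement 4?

G#4

Grouping in 4s, the 4th note of each cell is D4, E4, F#4.
One more up a 2nd gives G#4.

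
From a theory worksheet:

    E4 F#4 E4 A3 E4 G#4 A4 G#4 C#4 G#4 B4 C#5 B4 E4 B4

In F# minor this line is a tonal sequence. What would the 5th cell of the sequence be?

F#5 G#5 F#5 B4 F#5

With a 5-note motive the entries are E4, G#4, B4, each up a 3rd from the previous.
Carrying on: D5 → F#5.
So cell 5 is F#5 G#5 F#5 B4 F#5.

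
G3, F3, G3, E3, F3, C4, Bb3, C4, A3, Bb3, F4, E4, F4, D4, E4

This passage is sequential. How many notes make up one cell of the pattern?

5

Try groups of 5 (3 cells in 15 notes):
G3 F3 G3 E3 F3 | C4 Bb3 C4 A3 Bb3 | F4 E4 F4 D4 E4
Every group is a transposition up a 4th of the one before; no shorter unit works.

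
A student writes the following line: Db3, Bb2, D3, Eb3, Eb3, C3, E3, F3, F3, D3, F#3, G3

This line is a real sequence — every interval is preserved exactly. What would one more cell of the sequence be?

G3 E3 G#3 A3

Unit = 4 notes; the statements start on Db3, Eb3, F3, moving up a 2nd each time.
So cell 4 is G3 E3 G#3 A3.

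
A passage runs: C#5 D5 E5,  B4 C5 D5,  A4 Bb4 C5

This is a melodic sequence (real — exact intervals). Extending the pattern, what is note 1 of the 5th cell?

F4

The unit is 3 notes. Position-1 pitches of the 3 shown cells: C#5, B4, A4.
Extending down a 2nd: G4 → F4.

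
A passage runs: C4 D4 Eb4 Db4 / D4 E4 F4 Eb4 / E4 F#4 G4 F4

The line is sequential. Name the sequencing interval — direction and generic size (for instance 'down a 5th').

up a 2nd

Taking 4-note groups, the heads are C4, D4, E4: the pattern moves up a 2nd.
From C4 to D4: up a 2nd.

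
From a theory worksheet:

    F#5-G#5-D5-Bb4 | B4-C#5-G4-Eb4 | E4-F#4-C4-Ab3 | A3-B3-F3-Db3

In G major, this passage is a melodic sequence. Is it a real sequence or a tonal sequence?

Each cell has the same semitone pattern (2, -6, -4) — intervals are preserved exactly.
And G#5 lies outside G major, so the sequence is real rather than tonal.

real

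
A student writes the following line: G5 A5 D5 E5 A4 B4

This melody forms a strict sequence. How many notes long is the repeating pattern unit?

2

Try groups of 2 (3 cells in 6 notes):
G5 A5 | D5 E5 | A4 B4
Each cell is the previous one down a 4th — so the unit is 2 notes.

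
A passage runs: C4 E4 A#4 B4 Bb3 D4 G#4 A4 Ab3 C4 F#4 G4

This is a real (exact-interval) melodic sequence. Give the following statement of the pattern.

Unit = 4 notes; the statements start on C4, Bb3, Ab3, moving down a 2nd each time.
From Gb3 the exact shape gives Gb3 Bb3 E4 F4.

Gb3 Bb3 E4 F4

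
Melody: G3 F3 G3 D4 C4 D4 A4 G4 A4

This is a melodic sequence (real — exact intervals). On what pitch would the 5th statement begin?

Taking 3-note groups, the heads are G3, D4, A4: the pattern moves up a 5th.
Continuing: E5 → B5. Statement 5 starts on B5.

B5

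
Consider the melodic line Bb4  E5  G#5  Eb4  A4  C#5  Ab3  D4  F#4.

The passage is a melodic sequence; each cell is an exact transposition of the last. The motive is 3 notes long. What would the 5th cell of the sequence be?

The 3-note cells begin on Bb4, Eb4, Ab3 — each down a 5th from the last.
Extending down a 5th: Db3 → Gb2.
So cell 5 is Gb2 C3 E3.

Gb2 C3 E3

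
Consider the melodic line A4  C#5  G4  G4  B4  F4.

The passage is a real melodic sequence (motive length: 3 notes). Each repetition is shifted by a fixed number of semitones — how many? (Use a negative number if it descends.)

The 3-note cells begin on A4, G4 — each down a 2nd from the last.
A4→G4 is 67 − 69 = -2 semitones.

-2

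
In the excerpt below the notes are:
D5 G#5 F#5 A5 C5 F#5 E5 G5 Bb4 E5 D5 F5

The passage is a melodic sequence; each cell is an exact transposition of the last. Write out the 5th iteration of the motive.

With a 4-note motive the entries are D5, C5, Bb4, each down a 2nd from the previous.
Extending down a 2nd: Ab4 → Gb4.
From Gb4 the exact shape gives Gb4 C5 Bb4 Db5.

Gb4 C5 Bb4 Db5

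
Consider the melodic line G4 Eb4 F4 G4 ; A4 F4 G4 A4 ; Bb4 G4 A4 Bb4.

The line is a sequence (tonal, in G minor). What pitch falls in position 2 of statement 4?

The unit is 4 notes. Position-2 pitches of the 3 shown cells: Eb4, F4, G4.
One more up a 2nd gives A4.

A4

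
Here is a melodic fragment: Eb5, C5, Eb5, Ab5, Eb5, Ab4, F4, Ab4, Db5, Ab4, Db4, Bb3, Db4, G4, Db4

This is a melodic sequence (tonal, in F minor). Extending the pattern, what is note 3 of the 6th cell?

With 5-note cells, note 3 of each statement runs Eb5, Ab4, Db4.
Each moves down a 5th. Continuing: G3 → C3 → F2.

F2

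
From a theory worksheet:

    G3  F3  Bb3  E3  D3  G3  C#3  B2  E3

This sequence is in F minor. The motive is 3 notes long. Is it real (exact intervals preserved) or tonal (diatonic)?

real

Each cell has the same semitone pattern (-2, 5) — intervals are preserved exactly.
And E3 lies outside F minor, so the sequence is real rather than tonal.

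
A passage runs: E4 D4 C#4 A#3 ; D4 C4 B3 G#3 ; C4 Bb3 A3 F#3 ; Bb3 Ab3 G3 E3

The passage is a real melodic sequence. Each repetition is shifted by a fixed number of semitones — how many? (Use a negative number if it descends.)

-2

The 4-note cells begin on E4, D4, C4, Bb3 — each down a 2nd from the last.
Counting half-steps from E4 to D4: -2.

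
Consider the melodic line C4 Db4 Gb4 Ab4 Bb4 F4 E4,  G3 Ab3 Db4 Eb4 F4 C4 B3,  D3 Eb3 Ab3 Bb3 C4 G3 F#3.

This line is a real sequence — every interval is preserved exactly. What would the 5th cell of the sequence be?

E2 F2 Bb2 C3 D3 A2 G#2

With a 7-note motive the entries are C4, G3, D3, each down a 4th from the previous.
Carrying on: A2 → E2.
So cell 5 is E2 F2 Bb2 C3 D3 A2 G#2.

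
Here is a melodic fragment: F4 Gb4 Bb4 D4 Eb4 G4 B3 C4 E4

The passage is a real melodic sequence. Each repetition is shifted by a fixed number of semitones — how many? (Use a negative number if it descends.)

Taking 3-note groups, the heads are F4, D4, B3: the pattern moves down a 3rd.
F4→D4 is 62 − 65 = -3 semitones.

-3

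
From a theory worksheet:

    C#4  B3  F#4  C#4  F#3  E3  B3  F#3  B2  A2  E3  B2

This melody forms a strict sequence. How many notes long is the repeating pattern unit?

12 notes total. Splitting into 3 groups of 4:
C#4 B3 F#4 C#4 | F#3 E3 B3 F#3 | B2 A2 E3 B2
Each cell is the previous one down a 5th — so the unit is 4 notes.

4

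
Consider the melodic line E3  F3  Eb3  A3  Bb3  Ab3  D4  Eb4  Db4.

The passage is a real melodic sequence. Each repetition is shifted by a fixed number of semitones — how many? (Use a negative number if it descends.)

Unit = 3 notes; the statements start on E3, A3, D4, moving up a 4th each time.
E3→A3 is 57 − 52 = 5 semitones.

5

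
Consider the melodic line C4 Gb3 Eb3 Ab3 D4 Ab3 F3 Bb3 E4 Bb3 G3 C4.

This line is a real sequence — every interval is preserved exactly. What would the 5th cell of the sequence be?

G#4 D4 B3 E4

Unit = 4 notes; the statements start on C4, D4, E4, moving up a 2nd each time.
Carrying on: F#4 → G#4.
So cell 5 is G#4 D4 B3 E4.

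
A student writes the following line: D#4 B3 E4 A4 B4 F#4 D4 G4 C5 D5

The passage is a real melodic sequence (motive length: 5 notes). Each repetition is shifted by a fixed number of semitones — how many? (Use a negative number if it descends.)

The 5-note cells begin on D#4, F#4 — each up a 3rd from the last.
D#4 to F#4 spans +3 semitones.

3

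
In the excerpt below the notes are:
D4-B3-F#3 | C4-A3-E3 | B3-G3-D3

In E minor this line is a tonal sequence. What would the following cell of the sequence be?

Taking 3-note groups, the heads are D4, C4, B3: the pattern moves down a 2nd.
From A3 the diatonic shape gives A3 F#3 C3.

A3 F#3 C3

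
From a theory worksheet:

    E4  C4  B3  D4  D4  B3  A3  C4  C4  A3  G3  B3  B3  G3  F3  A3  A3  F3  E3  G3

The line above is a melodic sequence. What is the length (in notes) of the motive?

4

Try groups of 4 (5 cells in 20 notes):
E4 C4 B3 D4 | D4 B3 A3 C4 | C4 A3 G3 B3 | B3 G3 F3 A3 | A3 F3 E3 G3
Each cell is the previous one down a 2nd — so the unit is 4 notes.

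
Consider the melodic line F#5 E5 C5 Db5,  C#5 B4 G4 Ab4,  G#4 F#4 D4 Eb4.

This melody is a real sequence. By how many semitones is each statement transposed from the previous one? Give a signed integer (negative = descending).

-5

With a 4-note motive the entries are F#5, C#5, G#4, each down a 4th from the previous.
Counting half-steps from F#5 to C#5: -5.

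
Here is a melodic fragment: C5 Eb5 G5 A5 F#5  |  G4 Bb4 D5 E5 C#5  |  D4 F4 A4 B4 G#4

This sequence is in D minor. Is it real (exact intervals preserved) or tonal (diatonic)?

Each cell has the same semitone pattern (3, 4, 2, -3) — intervals are preserved exactly.
And Eb5 lies outside D minor, so the sequence is real rather than tonal.

real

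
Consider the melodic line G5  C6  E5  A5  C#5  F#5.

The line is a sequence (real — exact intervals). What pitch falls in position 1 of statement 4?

A#4

Grouping in 2s, the 1st note of each cell is G5, E5, C#5.
One more down a 3rd gives A#4.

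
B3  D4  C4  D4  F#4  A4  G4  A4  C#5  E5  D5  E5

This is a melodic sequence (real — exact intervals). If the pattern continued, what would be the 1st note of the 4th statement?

With 4-note cells, note 1 of each statement runs B3, F#4, C#5.
From C#5, up a 5th gives G#5.

G#5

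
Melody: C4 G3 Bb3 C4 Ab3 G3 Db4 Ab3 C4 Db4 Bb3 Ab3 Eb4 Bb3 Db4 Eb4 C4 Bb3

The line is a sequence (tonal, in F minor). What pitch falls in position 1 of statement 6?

Ab4

Grouping in 6s, the 1st note of each cell is C4, Db4, Eb4.
Each moves up a 2nd. Continuing: F4 → G4 → Ab4.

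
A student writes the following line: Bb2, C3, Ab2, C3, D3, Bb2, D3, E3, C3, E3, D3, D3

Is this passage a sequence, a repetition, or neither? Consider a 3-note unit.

neither

Note 2 of cell 4 is D3; if this were a sequence it would be F#3. No unit length gives a consistent transposition pattern.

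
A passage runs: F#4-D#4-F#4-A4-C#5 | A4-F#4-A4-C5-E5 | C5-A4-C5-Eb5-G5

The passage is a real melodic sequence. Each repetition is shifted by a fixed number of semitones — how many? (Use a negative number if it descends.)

With a 5-note motive the entries are F#4, A4, C5, each up a 3rd from the previous.
Counting half-steps from F#4 to A4: 3.

3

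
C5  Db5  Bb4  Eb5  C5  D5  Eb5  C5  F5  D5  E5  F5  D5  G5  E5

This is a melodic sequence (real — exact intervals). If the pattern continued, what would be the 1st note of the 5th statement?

G#5

The unit is 5 notes. Position-1 pitches of the 3 shown cells: C5, D5, E5.
Each moves up a 2nd. Continuing: F#5 → G#5.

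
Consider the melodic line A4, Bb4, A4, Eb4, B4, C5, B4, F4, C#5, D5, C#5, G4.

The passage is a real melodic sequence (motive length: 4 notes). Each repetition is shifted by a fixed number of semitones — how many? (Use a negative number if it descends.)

2

Unit = 4 notes; the statements start on A4, B4, C#5, moving up a 2nd each time.
A4→B4 is 71 − 69 = 2 semitones.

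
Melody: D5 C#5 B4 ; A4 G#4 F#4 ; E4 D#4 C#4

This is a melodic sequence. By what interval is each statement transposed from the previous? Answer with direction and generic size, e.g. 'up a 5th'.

Unit = 3 notes; the statements start on D5, A4, E4, moving down a 4th each time.
D5 to A4 is down a 4th.

down a 4th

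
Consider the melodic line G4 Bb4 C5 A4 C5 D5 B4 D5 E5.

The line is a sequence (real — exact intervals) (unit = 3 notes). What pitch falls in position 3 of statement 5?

G#5

The unit is 3 notes. Position-3 pitches of the 3 shown cells: C5, D5, E5.
Each moves up a 2nd. Continuing: F#5 → G#5.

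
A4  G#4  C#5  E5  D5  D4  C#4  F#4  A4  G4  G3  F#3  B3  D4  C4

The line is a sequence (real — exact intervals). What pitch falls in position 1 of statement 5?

Grouping in 5s, the 1st note of each cell is A4, D4, G3.
Extending down a 5th: C3 → F2.

F2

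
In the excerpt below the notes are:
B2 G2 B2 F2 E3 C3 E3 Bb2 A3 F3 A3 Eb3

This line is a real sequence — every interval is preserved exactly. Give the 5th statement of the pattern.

G4 Eb4 G4 Db4

The 4-note cells begin on B2, E3, A3 — each up a 4th from the last.
Carrying on: D4 → G4.
Statement 5 starts on G4 and keeps the same exact contour: G4 Eb4 G4 Db4.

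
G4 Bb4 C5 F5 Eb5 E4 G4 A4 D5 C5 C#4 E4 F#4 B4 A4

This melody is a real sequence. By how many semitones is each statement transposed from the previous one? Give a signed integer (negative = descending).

With a 5-note motive the entries are G4, E4, C#4, each down a 3rd from the previous.
G4 to E4 spans -3 semitones.

-3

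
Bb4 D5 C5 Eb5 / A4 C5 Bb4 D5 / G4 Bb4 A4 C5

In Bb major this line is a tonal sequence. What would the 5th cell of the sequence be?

Eb4 G4 F4 A4

With a 4-note motive the entries are Bb4, A4, G4, each down a 2nd from the previous.
Carrying on: F4 → Eb4.
From Eb4 the diatonic shape gives Eb4 G4 F4 A4.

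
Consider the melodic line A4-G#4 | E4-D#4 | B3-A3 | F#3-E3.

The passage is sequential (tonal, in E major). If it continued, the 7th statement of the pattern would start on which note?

D#2

With a 2-note motive the entries are A4, E4, B3, F#3, each down a 4th from the previous.
Continuing: C#3 → G#2 → D#2. Statement 7 starts on D#2.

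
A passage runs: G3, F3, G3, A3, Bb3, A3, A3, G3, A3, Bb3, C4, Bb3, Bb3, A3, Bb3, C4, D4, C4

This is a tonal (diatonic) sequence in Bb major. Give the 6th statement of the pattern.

Eb4 D4 Eb4 F4 G4 F4

With a 6-note motive the entries are G3, A3, Bb3, each up a 2nd from the previous.
Continuing the starts: C4 → D4 → Eb4.
From Eb4 the diatonic shape gives Eb4 D4 Eb4 F4 G4 F4.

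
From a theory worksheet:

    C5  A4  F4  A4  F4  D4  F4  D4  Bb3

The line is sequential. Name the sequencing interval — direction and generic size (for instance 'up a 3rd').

down a 3rd

Unit = 3 notes; the statements start on C5, A4, F4, moving down a 3rd each time.
From C5 to A4: down a 3rd.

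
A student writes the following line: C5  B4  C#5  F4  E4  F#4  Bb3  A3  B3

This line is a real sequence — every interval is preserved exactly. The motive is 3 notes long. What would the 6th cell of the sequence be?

Unit = 3 notes; the statements start on C5, F4, Bb3, moving down a 5th each time.
Extending down a 5th: Eb3 → Ab2 → Db2.
Statement 6 starts on Db2 and keeps the same exact contour: Db2 C2 D2.

Db2 C2 D2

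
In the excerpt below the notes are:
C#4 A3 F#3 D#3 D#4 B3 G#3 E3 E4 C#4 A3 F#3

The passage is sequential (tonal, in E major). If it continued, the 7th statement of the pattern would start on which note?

B4

Taking 4-note groups, the heads are C#4, D#4, E4: the pattern moves up a 2nd.
Extending the heads up a 2nd: F#4 → G#4 → A4 → B4.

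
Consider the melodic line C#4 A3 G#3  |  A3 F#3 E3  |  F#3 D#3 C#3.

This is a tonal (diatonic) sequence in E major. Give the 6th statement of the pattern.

Taking 3-note groups, the heads are C#4, A3, F#3: the pattern moves down a 3rd.
Extending down a 3rd: D#3 → B2 → G#2.
From G#2 the diatonic shape gives G#2 E2 D#2.

G#2 E2 D#2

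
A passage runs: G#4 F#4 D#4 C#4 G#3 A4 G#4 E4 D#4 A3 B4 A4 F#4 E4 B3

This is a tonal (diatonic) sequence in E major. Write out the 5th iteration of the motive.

With a 5-note motive the entries are G#4, A4, B4, each up a 2nd from the previous.
Continuing the starts: C#5 → D#5.
So cell 5 is D#5 C#5 A4 G#4 D#4.

D#5 C#5 A4 G#4 D#4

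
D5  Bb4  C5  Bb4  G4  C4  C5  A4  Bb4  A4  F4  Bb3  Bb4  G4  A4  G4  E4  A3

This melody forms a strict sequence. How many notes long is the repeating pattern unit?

6

18 notes total. Splitting into 3 groups of 6:
D5 Bb4 C5 Bb4 G4 C4 | C5 A4 Bb4 A4 F4 Bb3 | Bb4 G4 A4 G4 E4 A3
Every group is a transposition down a 2nd of the one before; no shorter unit works.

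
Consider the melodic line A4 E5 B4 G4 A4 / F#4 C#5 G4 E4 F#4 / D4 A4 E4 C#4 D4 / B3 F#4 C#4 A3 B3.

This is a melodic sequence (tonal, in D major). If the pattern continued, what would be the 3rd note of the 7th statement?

D3

With 5-note cells, note 3 of each statement runs B4, G4, E4, C#4.
Extending down a 3rd: A3 → F#3 → D3.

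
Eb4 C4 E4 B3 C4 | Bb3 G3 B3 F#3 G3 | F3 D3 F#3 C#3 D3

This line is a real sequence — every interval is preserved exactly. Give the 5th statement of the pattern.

With a 5-note motive the entries are Eb4, Bb3, F3, each down a 4th from the previous.
Carrying on: C3 → G2.
From G2 the exact shape gives G2 E2 G#2 D#2 E2.

G2 E2 G#2 D#2 E2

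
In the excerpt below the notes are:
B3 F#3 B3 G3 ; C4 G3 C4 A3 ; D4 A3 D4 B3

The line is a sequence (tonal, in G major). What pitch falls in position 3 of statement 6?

G4

With 4-note cells, note 3 of each statement runs B3, C4, D4.
Carrying that up a 2nd forward: E4 → F#4 → G4.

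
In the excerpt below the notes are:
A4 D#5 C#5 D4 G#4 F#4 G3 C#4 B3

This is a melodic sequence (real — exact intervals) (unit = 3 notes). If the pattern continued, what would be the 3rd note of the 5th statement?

Grouping in 3s, the 3rd note of each cell is C#5, F#4, B3.
Extending down a 5th: E3 → A2.

A2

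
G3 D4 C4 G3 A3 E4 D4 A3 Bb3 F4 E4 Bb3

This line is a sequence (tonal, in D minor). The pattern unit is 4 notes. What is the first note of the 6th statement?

E4

Unit = 4 notes; the statements start on G3, A3, Bb3, moving up a 2nd each time.
Extending the heads up a 2nd: C4 → D4 → E4.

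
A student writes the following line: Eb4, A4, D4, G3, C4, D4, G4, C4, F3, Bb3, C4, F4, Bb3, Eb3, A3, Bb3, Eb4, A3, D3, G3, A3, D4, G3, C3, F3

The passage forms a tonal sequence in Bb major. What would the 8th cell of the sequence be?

The 5-note cells begin on Eb4, D4, C4, Bb3, A3 — each down a 2nd from the last.
Extending down a 2nd: G3 → F3 → Eb3.
Statement 8 starts on Eb3 and keeps the same diatonic contour: Eb3 A3 D3 G2 C3.

Eb3 A3 D3 G2 C3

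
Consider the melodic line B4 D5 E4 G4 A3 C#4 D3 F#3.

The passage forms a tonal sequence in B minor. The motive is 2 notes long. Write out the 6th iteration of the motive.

With a 2-note motive the entries are B4, E4, A3, D3, each down a 5th from the previous.
Continuing the starts: G2 → C#2.
So cell 6 is C#2 E2.

C#2 E2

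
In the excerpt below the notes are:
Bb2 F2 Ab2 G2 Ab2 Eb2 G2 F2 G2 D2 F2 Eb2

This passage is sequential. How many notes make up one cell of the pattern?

There are 12 notes; a 4-note unit gives 3 cells:
Bb2 F2 Ab2 G2 | Ab2 Eb2 G2 F2 | G2 D2 F2 Eb2
That's a consistent down a 2nd shift per cell, and no other grouping gives one.

4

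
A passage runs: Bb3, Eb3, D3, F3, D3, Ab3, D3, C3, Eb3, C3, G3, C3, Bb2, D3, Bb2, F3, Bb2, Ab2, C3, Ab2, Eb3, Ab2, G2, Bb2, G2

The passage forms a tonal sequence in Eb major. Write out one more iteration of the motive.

D3 G2 F2 Ab2 F2

With a 5-note motive the entries are Bb3, Ab3, G3, F3, Eb3, each down a 2nd from the previous.
From D3 the diatonic shape gives D3 G2 F2 Ab2 F2.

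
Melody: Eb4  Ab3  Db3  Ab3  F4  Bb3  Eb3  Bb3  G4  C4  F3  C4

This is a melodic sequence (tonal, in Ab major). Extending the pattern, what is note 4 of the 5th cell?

With 4-note cells, note 4 of each statement runs Ab3, Bb3, C4.
Extending up a 2nd: Db4 → Eb4.

Eb4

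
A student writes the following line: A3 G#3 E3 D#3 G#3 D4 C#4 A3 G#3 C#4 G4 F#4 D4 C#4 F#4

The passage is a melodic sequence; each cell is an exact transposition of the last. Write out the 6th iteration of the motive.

With a 5-note motive the entries are A3, D4, G4, each up a 4th from the previous.
Extending up a 4th: C5 → F5 → Bb5.
From Bb5 the exact shape gives Bb5 A5 F5 E5 A5.

Bb5 A5 F5 E5 A5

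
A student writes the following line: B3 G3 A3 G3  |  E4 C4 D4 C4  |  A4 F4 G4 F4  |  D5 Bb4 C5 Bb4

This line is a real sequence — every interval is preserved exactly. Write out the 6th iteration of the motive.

Taking 4-note groups, the heads are B3, E4, A4, D5: the pattern moves up a 4th.
Carrying on: G5 → C6.
From C6 the exact shape gives C6 Ab5 Bb5 Ab5.

C6 Ab5 Bb5 Ab5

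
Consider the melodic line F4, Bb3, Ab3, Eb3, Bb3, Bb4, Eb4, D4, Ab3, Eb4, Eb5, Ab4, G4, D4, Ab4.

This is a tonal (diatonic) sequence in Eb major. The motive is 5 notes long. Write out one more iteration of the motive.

With a 5-note motive the entries are F4, Bb4, Eb5, each up a 4th from the previous.
So cell 4 is Ab5 D5 C5 G4 D5.

Ab5 D5 C5 G4 D5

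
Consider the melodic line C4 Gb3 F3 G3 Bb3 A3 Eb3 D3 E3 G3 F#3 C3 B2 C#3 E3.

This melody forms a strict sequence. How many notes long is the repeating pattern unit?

There are 15 notes; a 5-note unit gives 3 cells:
C4 Gb3 F3 G3 Bb3 | A3 Eb3 D3 E3 G3 | F#3 C3 B2 C#3 E3
That's a consistent down a 3rd shift per cell, and no other grouping gives one.

5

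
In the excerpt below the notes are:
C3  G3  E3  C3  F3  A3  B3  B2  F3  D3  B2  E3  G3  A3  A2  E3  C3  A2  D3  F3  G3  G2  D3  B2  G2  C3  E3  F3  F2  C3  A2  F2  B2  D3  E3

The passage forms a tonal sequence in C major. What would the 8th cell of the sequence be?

C2 G2 E2 C2 F2 A2 B2

With a 7-note motive the entries are C3, B2, A2, G2, F2, each down a 2nd from the previous.
Continuing the starts: E2 → D2 → C2.
Statement 8 starts on C2 and keeps the same diatonic contour: C2 G2 E2 C2 F2 A2 B2.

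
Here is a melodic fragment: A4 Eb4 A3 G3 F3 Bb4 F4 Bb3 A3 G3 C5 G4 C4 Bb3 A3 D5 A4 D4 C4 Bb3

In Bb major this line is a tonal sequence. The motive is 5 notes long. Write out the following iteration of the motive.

Eb5 Bb4 Eb4 D4 C4

The 5-note cells begin on A4, Bb4, C5, D5 — each up a 2nd from the last.
So cell 5 is Eb5 Bb4 Eb4 D4 C4.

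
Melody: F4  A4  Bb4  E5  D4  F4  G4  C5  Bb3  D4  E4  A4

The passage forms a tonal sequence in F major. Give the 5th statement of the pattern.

E3 G3 A3 D4

Taking 4-note groups, the heads are F4, D4, Bb3: the pattern moves down a 3rd.
Carrying on: G3 → E3.
So cell 5 is E3 G3 A3 D4.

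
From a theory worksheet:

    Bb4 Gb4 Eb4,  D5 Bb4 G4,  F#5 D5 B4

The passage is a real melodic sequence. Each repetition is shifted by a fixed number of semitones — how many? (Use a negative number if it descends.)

Unit = 3 notes; the statements start on Bb4, D5, F#5, moving up a 3rd each time.
Counting half-steps from Bb4 to D5: 4.

4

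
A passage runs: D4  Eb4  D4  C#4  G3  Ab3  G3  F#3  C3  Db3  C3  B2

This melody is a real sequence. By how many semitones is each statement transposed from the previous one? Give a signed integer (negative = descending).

Taking 4-note groups, the heads are D4, G3, C3: the pattern moves down a 5th.
D4 to G3 spans -7 semitones.

-7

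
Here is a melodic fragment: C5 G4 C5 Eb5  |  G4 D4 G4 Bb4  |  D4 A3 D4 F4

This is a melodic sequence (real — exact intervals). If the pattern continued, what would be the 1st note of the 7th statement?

F#2

With 4-note cells, note 1 of each statement runs C5, G4, D4.
Extending down a 4th: A3 → E3 → B2 → F#2.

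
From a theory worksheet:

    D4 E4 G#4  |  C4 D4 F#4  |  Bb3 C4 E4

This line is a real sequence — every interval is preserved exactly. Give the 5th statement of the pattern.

With a 3-note motive the entries are D4, C4, Bb3, each down a 2nd from the previous.
Carrying on: Ab3 → Gb3.
Statement 5 starts on Gb3 and keeps the same exact contour: Gb3 Ab3 C4.

Gb3 Ab3 C4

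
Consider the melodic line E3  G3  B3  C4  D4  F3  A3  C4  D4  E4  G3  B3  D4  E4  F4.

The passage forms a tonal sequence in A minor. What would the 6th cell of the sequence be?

With a 5-note motive the entries are E3, F3, G3, each up a 2nd from the previous.
Carrying on: A3 → B3 → C4.
So cell 6 is C4 E4 G4 A4 B4.

C4 E4 G4 A4 B4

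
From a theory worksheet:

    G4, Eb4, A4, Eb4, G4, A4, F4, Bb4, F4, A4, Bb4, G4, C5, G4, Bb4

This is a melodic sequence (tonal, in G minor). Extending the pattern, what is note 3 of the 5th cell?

Eb5

The unit is 5 notes. Position-3 pitches of the 3 shown cells: A4, Bb4, C5.
Carrying that up a 2nd forward: D5 → Eb5.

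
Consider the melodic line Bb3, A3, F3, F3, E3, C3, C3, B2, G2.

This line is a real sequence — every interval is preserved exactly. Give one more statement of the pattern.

G2 F#2 D2

The 3-note cells begin on Bb3, F3, C3 — each down a 4th from the last.
From G2 the exact shape gives G2 F#2 D2.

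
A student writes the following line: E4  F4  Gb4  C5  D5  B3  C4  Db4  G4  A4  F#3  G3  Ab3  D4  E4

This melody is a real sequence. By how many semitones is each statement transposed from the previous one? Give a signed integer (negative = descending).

With a 5-note motive the entries are E4, B3, F#3, each down a 4th from the previous.
E4→B3 is 59 − 64 = -5 semitones.

-5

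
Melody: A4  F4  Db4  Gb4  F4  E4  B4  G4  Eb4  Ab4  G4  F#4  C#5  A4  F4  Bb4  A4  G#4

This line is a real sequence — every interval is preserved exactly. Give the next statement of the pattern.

D#5 B4 G4 C5 B4 A#4

Unit = 6 notes; the statements start on A4, B4, C#5, moving up a 2nd each time.
So cell 4 is D#5 B4 G4 C5 B4 A#4.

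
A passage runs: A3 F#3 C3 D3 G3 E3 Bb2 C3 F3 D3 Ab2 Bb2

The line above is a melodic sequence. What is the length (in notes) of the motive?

Try groups of 4 (3 cells in 12 notes):
A3 F#3 C3 D3 | G3 E3 Bb2 C3 | F3 D3 Ab2 Bb2
That's a consistent down a 2nd shift per cell, and no other grouping gives one.

4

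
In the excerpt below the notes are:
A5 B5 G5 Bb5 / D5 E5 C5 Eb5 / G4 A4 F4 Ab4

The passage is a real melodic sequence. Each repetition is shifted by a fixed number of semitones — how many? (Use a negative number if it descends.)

-7

Unit = 4 notes; the statements start on A5, D5, G4, moving down a 5th each time.
A5 to D5 spans -7 semitones.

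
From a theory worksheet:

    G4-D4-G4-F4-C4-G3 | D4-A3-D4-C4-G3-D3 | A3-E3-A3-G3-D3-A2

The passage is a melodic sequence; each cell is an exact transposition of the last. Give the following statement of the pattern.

E3 B2 E3 D3 A2 E2

The 6-note cells begin on G4, D4, A3 — each down a 4th from the last.
Statement 4 starts on E3 and keeps the same exact contour: E3 B2 E3 D3 A2 E2.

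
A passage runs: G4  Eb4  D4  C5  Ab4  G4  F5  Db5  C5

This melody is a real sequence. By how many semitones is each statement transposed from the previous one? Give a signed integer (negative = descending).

5

Unit = 3 notes; the statements start on G4, C5, F5, moving up a 4th each time.
Counting half-steps from G4 to C5: 5.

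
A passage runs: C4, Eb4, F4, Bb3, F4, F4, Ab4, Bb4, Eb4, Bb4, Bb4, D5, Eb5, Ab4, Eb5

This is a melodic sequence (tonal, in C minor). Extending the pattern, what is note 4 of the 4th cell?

The unit is 5 notes. Position-4 pitches of the 3 shown cells: Bb3, Eb4, Ab4.
One more up a 4th gives D5.

D5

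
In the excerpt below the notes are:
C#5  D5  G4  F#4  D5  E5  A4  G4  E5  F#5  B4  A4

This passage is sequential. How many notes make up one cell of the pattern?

12 notes total. Splitting into 3 groups of 4:
C#5 D5 G4 F#4 | D5 E5 A4 G4 | E5 F#5 B4 A4
Each cell is the previous one up a 2nd — so the unit is 4 notes.

4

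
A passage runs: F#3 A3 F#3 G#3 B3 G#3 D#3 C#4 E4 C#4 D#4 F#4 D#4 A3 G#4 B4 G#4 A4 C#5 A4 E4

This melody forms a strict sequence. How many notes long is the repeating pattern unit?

7

There are 21 notes; a 7-note unit gives 3 cells:
F#3 A3 F#3 G#3 B3 G#3 D#3 | C#4 E4 C#4 D#4 F#4 D#4 A3 | G#4 B4 G#4 A4 C#5 A4 E4
That's a consistent up a 5th shift per cell, and no other grouping gives one.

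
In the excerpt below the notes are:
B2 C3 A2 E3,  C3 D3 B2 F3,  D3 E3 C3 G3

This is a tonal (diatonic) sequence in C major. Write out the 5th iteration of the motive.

Taking 4-note groups, the heads are B2, C3, D3: the pattern moves up a 2nd.
Continuing the starts: E3 → F3.
Statement 5 starts on F3 and keeps the same diatonic contour: F3 G3 E3 B3.

F3 G3 E3 B3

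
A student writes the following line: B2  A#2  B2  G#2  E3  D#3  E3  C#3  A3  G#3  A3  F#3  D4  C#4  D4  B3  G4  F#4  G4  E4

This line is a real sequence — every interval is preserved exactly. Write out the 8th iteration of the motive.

The 4-note cells begin on B2, E3, A3, D4, G4 — each up a 4th from the last.
Continuing the starts: C5 → F5 → Bb5.
Statement 8 starts on Bb5 and keeps the same exact contour: Bb5 A5 Bb5 G5.

Bb5 A5 Bb5 G5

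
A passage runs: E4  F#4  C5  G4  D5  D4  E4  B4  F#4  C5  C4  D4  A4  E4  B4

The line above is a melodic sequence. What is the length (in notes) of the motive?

5

15 notes total. Splitting into 3 groups of 5:
E4 F#4 C5 G4 D5 | D4 E4 B4 F#4 C5 | C4 D4 A4 E4 B4
Every group is a transposition down a 2nd of the one before; no shorter unit works.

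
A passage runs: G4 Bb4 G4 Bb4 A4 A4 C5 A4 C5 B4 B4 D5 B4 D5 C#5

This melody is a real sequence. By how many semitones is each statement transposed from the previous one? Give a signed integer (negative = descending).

2

Unit = 5 notes; the statements start on G4, A4, B4, moving up a 2nd each time.
G4→A4 is 69 − 67 = 2 semitones.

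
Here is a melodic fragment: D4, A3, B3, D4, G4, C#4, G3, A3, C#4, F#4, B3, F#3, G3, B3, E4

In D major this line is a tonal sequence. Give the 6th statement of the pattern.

F#3 C#3 D3 F#3 B3

With a 5-note motive the entries are D4, C#4, B3, each down a 2nd from the previous.
Continuing the starts: A3 → G3 → F#3.
So cell 6 is F#3 C#3 D3 F#3 B3.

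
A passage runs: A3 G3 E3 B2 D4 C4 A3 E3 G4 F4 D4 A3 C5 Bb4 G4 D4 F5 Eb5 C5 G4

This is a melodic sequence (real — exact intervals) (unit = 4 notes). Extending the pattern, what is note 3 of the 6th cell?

The unit is 4 notes. Position-3 pitches of the 5 shown cells: E3, A3, D4, G4, C5.
Each moves up a 4th; the next is F5.

F5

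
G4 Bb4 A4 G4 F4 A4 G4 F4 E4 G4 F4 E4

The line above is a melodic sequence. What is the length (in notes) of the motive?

4

Try groups of 4 (3 cells in 12 notes):
G4 Bb4 A4 G4 | F4 A4 G4 F4 | E4 G4 F4 E4
That's a consistent down a 2nd shift per cell, and no other grouping gives one.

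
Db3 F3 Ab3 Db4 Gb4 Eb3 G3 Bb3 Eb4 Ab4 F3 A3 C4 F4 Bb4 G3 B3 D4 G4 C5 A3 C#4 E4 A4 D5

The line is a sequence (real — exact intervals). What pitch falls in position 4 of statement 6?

B4

With 5-note cells, note 4 of each statement runs Db4, Eb4, F4, G4, A4.
Each moves up a 2nd; the next is B4.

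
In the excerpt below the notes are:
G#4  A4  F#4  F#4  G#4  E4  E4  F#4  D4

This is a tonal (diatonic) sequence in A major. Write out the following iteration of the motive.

The 3-note cells begin on G#4, F#4, E4 — each down a 2nd from the last.
From D4 the diatonic shape gives D4 E4 C#4.

D4 E4 C#4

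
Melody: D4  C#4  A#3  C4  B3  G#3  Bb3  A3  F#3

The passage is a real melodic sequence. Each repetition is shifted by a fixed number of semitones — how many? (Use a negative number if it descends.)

Unit = 3 notes; the statements start on D4, C4, Bb3, moving down a 2nd each time.
D4 to C4 spans -2 semitones.

-2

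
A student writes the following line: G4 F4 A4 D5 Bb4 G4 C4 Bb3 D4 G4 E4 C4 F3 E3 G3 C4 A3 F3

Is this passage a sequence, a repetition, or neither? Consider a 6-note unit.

Each 6-note cell is the previous one transposed down a 5th.

sequence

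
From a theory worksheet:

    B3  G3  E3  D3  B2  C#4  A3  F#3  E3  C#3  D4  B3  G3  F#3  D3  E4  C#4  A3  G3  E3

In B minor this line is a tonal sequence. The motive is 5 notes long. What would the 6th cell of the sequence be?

Taking 5-note groups, the heads are B3, C#4, D4, E4: the pattern moves up a 2nd.
Extending up a 2nd: F#4 → G4.
Statement 6 starts on G4 and keeps the same diatonic contour: G4 E4 C#4 B3 G3.

G4 E4 C#4 B3 G3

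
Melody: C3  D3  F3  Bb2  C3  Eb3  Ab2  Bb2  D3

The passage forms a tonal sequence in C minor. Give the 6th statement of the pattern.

Unit = 3 notes; the statements start on C3, Bb2, Ab2, moving down a 2nd each time.
Continuing the starts: G2 → F2 → Eb2.
So cell 6 is Eb2 F2 Ab2.

Eb2 F2 Ab2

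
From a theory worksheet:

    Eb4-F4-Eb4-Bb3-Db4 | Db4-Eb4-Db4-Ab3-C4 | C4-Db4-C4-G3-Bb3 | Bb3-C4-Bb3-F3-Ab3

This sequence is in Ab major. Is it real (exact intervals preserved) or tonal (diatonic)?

tonal

Every note is diatonic to Ab major.
Cell 1 has +3 semitones from note 4 to 5, but cell 2 has +4 — the interval quality changes while the contour stays the same, which is the hallmark of a tonal sequence.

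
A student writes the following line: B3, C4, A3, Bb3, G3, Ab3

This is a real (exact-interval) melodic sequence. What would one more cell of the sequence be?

F3 Gb3

Unit = 2 notes; the statements start on B3, A3, G3, moving down a 2nd each time.
From F3 the exact shape gives F3 Gb3.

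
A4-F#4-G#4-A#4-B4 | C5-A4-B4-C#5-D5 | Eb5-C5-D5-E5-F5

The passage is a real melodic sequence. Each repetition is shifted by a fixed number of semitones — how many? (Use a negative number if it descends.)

3

Unit = 5 notes; the statements start on A4, C5, Eb5, moving up a 3rd each time.
A4 to C5 spans +3 semitones.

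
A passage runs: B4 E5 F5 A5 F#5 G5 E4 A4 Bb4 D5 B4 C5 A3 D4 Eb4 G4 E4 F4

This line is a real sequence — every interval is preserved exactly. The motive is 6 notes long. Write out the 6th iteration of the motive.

Taking 6-note groups, the heads are B4, E4, A3: the pattern moves down a 5th.
Continuing the starts: D3 → G2 → C2.
Statement 6 starts on C2 and keeps the same exact contour: C2 F2 Gb2 Bb2 G2 Ab2.

C2 F2 Gb2 Bb2 G2 Ab2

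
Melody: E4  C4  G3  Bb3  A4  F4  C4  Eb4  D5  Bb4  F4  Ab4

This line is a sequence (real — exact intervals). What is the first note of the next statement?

The 4-note cells begin on E4, A4, D5 — each up a 4th from the last.
One more step up a 4th gives G5.

G5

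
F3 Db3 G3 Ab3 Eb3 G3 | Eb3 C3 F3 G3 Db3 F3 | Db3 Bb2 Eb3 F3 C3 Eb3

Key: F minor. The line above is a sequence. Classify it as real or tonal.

tonal

Every note is diatonic to F minor.
Cell 1 has -4 semitones from note 1 to 2, but cell 2 has -3 — the interval quality changes while the contour stays the same, which is the hallmark of a tonal sequence.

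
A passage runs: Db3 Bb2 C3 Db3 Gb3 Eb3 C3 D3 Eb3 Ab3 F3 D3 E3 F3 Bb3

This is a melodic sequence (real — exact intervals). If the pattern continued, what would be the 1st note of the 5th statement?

A3

The unit is 5 notes. Position-1 pitches of the 3 shown cells: Db3, Eb3, F3.
Each moves up a 2nd. Continuing: G3 → A3.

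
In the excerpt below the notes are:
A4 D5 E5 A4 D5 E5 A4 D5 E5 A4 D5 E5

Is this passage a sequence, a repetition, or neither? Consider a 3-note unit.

repetition

Each 3-note cell is identical (A4 D5 E5), restated at the same pitch.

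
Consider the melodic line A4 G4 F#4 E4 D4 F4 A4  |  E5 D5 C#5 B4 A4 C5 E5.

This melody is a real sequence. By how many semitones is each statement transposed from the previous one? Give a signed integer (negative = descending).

Unit = 7 notes; the statements start on A4, E5, moving up a 5th each time.
Counting half-steps from A4 to E5: 7.

7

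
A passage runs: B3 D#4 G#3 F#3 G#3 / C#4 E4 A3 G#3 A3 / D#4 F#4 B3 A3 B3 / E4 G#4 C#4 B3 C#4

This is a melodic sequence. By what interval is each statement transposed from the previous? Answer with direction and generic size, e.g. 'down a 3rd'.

up a 2nd

With a 5-note motive the entries are B3, C#4, D#4, E4, each up a 2nd from the previous.
B3 to C#4 is up a 2nd.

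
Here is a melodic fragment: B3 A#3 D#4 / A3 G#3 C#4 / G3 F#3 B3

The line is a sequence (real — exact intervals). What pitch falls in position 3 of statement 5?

G3

Grouping in 3s, the 3rd note of each cell is D#4, C#4, B3.
Each moves down a 2nd. Continuing: A3 → G3.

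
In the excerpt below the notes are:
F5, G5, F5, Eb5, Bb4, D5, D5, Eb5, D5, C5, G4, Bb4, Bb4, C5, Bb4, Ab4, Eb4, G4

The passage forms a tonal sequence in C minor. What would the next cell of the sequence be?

G4 Ab4 G4 F4 C4 Eb4

Taking 6-note groups, the heads are F5, D5, Bb4: the pattern moves down a 3rd.
From G4 the diatonic shape gives G4 Ab4 G4 F4 C4 Eb4.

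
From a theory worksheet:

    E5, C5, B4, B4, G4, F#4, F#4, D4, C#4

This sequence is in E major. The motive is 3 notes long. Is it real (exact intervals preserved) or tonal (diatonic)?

real

Each cell has the same semitone pattern (-4, -1) — intervals are preserved exactly.
And C5 lies outside E major, so the sequence is real rather than tonal.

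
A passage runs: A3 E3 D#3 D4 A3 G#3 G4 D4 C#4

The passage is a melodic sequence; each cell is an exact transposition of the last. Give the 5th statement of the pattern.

Unit = 3 notes; the statements start on A3, D4, G4, moving up a 4th each time.
Continuing the starts: C5 → F5.
Statement 5 starts on F5 and keeps the same exact contour: F5 C5 B4.

F5 C5 B4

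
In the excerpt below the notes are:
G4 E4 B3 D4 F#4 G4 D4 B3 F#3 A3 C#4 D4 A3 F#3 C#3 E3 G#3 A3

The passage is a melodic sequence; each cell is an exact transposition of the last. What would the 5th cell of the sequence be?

B2 G#2 D#2 F#2 A#2 B2

With a 6-note motive the entries are G4, D4, A3, each down a 4th from the previous.
Continuing the starts: E3 → B2.
Statement 5 starts on B2 and keeps the same exact contour: B2 G#2 D#2 F#2 A#2 B2.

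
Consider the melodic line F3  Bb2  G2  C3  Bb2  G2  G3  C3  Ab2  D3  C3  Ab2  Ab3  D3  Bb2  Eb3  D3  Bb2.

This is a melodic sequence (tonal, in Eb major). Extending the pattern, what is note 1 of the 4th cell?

With 6-note cells, note 1 of each statement runs F3, G3, Ab3.
Each moves up a 2nd; the next is Bb3.

Bb3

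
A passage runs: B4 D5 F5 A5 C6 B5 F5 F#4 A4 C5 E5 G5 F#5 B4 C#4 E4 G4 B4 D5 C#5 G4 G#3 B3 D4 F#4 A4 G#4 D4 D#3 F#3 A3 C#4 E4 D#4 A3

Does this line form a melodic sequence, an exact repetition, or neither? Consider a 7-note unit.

Note 7 of cell 2 is B4; if this were a sequence it would be C5. No unit length gives a consistent transposition pattern.

neither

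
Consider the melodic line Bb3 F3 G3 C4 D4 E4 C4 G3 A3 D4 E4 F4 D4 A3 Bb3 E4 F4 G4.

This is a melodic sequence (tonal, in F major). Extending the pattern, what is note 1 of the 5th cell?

Grouping in 6s, the 1st note of each cell is Bb3, C4, D4.
Carrying that up a 2nd forward: E4 → F4.

F4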